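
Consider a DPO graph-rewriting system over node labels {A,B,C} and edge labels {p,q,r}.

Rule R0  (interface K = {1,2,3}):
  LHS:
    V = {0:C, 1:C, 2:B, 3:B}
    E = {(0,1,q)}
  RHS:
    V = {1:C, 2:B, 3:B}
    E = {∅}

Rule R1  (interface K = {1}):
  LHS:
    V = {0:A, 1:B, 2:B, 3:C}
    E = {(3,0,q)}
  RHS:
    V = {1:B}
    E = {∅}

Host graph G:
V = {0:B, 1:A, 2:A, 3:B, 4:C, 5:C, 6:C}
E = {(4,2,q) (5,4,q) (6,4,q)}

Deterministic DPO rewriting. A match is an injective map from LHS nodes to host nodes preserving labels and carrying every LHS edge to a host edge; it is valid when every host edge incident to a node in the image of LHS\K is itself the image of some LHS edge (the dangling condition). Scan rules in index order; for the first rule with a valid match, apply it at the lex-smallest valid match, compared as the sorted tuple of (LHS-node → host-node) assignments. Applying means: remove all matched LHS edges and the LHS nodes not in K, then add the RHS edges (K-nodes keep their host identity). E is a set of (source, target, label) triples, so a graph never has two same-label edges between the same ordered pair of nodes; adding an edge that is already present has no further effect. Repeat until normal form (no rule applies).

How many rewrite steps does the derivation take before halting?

Answer: 3

Derivation:
start.  V:7 E:3  edges: 4-q->2 5-q->4 6-q->4
1. fire R0 via {0↦5, 1↦4, 2↦0, 3↦3}  →  V:6 E:2  edges: 4-q->2 6-q->4
2. fire R0 via {0↦6, 1↦4, 2↦0, 3↦3}  →  V:5 E:1  edges: 4-q->2
3. fire R1 via {0↦2, 1↦0, 2↦3, 3↦4}  →  V:2 E:0  edges: ∅
final graph: no rule applies after step 3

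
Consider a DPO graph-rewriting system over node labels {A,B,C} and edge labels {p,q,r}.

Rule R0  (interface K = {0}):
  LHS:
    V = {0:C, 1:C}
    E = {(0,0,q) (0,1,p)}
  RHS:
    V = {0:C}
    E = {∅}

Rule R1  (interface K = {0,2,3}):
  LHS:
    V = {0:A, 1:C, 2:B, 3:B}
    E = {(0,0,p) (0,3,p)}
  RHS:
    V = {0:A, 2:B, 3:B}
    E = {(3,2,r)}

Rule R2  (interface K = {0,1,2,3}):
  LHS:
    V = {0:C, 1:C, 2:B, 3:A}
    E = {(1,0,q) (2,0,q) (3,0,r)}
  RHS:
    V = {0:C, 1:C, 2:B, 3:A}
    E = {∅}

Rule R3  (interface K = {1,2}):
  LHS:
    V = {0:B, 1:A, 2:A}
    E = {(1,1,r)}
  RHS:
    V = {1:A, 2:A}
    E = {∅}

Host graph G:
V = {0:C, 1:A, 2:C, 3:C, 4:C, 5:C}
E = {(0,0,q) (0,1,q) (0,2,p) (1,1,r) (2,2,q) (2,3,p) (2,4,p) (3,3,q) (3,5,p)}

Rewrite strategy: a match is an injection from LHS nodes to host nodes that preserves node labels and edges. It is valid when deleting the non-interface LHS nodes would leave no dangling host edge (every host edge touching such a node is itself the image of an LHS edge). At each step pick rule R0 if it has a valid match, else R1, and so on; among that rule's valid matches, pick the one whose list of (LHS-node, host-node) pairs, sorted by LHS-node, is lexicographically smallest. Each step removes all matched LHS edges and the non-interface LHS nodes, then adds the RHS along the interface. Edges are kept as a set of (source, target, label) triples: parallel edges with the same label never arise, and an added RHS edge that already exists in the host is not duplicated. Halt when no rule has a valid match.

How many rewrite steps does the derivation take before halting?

[0] host  ⇒  6 nodes, 9 edges  {0-q->0 0-q->1 0-p->2 1-r->1 2-q->2 2-p->3 2-p->4 3-q->3 3-p->5}
[1] R0 @ {0↦2, 1↦4}  ⇒  5 nodes, 7 edges  {0-q->0 0-q->1 0-p->2 1-r->1 2-p->3 3-q->3 3-p->5}
[2] R0 @ {0↦3, 1↦5}  ⇒  4 nodes, 5 edges  {0-q->0 0-q->1 0-p->2 1-r->1 2-p->3}
final graph: no rule applies after step 2

Answer: 2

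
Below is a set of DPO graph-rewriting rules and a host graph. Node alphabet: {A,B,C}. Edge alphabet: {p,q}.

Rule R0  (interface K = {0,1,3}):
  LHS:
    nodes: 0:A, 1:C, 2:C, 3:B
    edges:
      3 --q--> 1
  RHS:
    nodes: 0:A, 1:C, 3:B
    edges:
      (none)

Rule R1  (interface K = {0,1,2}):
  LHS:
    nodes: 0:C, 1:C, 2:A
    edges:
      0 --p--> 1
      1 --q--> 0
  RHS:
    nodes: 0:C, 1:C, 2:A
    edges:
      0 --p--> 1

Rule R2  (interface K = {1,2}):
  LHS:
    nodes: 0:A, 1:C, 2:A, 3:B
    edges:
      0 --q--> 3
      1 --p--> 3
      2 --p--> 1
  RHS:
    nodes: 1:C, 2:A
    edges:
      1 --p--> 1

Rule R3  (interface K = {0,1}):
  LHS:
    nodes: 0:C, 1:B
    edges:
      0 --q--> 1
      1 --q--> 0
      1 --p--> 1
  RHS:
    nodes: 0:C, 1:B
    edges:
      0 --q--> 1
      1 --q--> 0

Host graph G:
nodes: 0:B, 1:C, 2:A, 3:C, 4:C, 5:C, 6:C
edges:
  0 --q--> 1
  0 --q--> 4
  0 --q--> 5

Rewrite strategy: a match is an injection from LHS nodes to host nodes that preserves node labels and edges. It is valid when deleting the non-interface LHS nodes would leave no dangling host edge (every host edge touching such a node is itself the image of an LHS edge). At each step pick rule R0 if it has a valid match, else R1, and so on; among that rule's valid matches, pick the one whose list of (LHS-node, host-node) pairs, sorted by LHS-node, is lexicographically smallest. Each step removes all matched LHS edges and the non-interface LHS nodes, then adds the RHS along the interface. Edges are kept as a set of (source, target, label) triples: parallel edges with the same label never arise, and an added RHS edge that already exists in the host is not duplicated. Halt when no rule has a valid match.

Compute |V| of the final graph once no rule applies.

[0] host  ⇒  7 nodes, 3 edges  {0-q->1 0-q->4 0-q->5}
[1] R0 @ {0↦2, 1↦1, 2↦3, 3↦0}  ⇒  6 nodes, 2 edges  {0-q->4 0-q->5}
[2] R0 @ {0↦2, 1↦4, 2↦1, 3↦0}  ⇒  5 nodes, 1 edges  {0-q->5}
[3] R0 @ {0↦2, 1↦5, 2↦4, 3↦0}  ⇒  4 nodes, 0 edges  {∅}
final graph: no rule applies after step 3
NF nodes: {0:B, 2:A, 5:C, 6:C}

Answer: 4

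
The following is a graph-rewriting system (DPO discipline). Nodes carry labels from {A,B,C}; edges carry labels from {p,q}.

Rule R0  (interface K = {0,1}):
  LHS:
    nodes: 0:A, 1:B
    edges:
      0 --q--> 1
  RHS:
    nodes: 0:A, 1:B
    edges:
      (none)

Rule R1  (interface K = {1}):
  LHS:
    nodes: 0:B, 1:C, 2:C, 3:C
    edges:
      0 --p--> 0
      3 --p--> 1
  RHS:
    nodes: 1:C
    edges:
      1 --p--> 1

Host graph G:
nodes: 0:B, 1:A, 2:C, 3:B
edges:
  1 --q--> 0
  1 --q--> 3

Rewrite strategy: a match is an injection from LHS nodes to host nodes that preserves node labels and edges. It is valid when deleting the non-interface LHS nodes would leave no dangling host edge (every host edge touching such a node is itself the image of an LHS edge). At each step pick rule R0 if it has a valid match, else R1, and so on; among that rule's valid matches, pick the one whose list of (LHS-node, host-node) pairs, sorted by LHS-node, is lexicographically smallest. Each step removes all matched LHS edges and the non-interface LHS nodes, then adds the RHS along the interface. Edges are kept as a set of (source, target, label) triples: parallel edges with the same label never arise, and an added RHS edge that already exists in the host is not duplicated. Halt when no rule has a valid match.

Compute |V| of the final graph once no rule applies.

start.  V:4 E:2  edges: 1-q->0 1-q->3
1. fire R0 via {0↦1, 1↦0}  →  V:4 E:1  edges: 1-q->3
2. fire R0 via {0↦1, 1↦3}  →  V:4 E:0  edges: ∅
normal form: no rule applies after step 2
NF nodes: {0:B, 1:A, 2:C, 3:B}

Answer: 4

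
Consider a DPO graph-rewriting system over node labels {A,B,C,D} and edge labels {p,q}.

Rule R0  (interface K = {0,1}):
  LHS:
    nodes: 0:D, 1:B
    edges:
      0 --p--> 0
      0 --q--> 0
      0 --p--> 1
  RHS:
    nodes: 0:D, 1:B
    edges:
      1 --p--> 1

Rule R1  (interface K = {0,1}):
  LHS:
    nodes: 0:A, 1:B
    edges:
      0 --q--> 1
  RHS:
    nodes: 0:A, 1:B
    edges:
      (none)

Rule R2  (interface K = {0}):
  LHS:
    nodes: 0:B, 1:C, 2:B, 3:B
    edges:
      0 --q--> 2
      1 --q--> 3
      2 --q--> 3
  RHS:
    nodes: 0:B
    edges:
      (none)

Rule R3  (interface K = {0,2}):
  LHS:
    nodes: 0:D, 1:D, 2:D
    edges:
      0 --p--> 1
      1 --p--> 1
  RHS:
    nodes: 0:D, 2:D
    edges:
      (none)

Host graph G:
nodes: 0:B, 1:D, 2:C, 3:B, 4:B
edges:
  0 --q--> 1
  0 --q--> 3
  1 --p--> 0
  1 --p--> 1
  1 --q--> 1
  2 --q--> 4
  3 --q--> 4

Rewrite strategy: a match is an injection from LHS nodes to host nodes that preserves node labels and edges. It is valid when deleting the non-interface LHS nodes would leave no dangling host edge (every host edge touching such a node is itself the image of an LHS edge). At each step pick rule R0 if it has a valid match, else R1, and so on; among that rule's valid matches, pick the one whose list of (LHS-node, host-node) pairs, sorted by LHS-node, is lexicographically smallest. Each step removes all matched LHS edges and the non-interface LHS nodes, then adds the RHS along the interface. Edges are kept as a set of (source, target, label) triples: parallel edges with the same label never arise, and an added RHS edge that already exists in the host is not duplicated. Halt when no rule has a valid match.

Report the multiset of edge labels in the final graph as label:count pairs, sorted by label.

Answer: p:1 q:1

Steps:
initial: |V|=5 |E|=7  E = 0-q->1 0-q->3 1-p->0 1-p->1 1-q->1 2-q->4 3-q->4
step 1: apply R0 at {0↦1, 1↦0}  → |V|=5 |E|=5  E = 0-p->0 0-q->1 0-q->3 2-q->4 3-q->4
step 2: apply R2 at {0↦0, 1↦2, 2↦3, 3↦4}  → |V|=2 |E|=2  E = 0-p->0 0-q->1
final graph: no rule applies after step 2
NF edges: [(0, 0, 'p'), (0, 1, 'q')]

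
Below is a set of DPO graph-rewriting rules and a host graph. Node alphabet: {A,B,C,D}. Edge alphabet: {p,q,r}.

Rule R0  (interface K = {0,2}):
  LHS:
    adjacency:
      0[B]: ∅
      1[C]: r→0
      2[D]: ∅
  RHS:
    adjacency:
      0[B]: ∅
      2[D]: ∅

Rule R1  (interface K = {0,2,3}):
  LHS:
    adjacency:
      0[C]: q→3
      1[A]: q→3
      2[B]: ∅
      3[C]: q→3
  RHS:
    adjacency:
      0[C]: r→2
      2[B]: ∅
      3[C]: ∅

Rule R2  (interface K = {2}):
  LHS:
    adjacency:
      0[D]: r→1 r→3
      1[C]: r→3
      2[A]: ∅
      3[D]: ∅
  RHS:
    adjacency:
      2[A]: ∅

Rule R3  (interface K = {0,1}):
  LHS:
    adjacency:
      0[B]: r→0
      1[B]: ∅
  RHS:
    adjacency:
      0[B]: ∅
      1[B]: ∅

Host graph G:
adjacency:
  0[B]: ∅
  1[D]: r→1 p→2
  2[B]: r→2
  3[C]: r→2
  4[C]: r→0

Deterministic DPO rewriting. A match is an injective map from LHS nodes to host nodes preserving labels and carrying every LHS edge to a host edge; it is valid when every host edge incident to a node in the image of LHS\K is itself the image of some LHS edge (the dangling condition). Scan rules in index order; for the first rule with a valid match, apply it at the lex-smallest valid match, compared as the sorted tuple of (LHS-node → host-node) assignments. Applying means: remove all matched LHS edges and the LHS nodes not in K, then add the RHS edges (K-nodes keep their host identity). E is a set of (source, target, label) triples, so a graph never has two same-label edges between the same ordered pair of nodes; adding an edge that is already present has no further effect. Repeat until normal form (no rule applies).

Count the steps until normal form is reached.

Answer: 3

Steps:
[0] host  ⇒  5 nodes, 5 edges  {1-r->1 1-p->2 2-r->2 3-r->2 4-r->0}
[1] R0 @ {0↦0, 1↦4, 2↦1}  ⇒  4 nodes, 4 edges  {1-r->1 1-p->2 2-r->2 3-r->2}
[2] R0 @ {0↦2, 1↦3, 2↦1}  ⇒  3 nodes, 3 edges  {1-r->1 1-p->2 2-r->2}
[3] R3 @ {0↦2, 1↦0}  ⇒  3 nodes, 2 edges  {1-r->1 1-p->2}
halt: no rule applies after step 3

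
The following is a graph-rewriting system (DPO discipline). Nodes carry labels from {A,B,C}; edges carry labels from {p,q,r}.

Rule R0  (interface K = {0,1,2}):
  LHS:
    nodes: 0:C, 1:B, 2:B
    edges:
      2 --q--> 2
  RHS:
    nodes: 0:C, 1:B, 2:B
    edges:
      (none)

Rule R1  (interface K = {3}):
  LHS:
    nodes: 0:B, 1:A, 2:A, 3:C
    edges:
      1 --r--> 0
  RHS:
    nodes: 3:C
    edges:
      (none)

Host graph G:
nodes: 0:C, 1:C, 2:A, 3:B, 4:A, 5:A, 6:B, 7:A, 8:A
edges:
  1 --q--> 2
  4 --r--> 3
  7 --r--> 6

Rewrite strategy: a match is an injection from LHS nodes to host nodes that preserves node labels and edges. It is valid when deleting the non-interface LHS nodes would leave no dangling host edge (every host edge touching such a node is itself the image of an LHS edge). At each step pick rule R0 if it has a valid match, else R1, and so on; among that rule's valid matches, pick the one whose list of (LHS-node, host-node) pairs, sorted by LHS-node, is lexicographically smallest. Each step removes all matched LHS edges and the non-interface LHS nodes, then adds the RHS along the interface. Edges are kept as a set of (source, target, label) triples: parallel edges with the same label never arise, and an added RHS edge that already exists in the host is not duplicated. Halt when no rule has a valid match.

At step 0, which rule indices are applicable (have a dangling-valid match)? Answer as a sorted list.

Answer: [R1]

Steps:
R0: no valid match — LHS pattern not found
R1: 8 valid matches — {0↦3, 1↦4, 2↦5, 3↦0}, {0↦3, 1↦4, 2↦5, 3↦1}, {0↦3, 1↦4, 2↦8, 3↦0} (+5 more)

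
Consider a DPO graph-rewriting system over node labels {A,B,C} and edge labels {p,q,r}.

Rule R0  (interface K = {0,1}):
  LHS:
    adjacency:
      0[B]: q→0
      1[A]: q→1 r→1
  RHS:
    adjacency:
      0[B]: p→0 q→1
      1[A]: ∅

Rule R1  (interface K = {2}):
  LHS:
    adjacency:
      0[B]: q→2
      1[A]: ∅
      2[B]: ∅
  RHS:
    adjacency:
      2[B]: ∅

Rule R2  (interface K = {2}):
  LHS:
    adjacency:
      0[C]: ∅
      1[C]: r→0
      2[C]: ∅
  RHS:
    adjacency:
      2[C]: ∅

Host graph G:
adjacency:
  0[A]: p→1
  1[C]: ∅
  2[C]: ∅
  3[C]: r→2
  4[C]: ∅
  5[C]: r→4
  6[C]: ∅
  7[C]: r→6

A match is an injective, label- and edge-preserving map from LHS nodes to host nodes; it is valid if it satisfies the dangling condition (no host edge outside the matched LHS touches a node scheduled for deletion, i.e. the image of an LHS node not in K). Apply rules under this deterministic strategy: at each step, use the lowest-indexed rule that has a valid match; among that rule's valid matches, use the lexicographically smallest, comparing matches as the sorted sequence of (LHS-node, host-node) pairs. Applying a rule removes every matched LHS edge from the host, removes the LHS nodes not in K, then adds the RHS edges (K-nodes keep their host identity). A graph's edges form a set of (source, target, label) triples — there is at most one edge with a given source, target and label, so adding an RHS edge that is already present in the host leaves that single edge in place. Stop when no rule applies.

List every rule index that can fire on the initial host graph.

R0: no valid match — LHS pattern not found
R1: no valid match — LHS pattern not found
R2: 15 valid matches — {0↦2, 1↦3, 2↦1}, {0↦2, 1↦3, 2↦4}, {0↦2, 1↦3, 2↦5} (+12 more)

Answer: [R2]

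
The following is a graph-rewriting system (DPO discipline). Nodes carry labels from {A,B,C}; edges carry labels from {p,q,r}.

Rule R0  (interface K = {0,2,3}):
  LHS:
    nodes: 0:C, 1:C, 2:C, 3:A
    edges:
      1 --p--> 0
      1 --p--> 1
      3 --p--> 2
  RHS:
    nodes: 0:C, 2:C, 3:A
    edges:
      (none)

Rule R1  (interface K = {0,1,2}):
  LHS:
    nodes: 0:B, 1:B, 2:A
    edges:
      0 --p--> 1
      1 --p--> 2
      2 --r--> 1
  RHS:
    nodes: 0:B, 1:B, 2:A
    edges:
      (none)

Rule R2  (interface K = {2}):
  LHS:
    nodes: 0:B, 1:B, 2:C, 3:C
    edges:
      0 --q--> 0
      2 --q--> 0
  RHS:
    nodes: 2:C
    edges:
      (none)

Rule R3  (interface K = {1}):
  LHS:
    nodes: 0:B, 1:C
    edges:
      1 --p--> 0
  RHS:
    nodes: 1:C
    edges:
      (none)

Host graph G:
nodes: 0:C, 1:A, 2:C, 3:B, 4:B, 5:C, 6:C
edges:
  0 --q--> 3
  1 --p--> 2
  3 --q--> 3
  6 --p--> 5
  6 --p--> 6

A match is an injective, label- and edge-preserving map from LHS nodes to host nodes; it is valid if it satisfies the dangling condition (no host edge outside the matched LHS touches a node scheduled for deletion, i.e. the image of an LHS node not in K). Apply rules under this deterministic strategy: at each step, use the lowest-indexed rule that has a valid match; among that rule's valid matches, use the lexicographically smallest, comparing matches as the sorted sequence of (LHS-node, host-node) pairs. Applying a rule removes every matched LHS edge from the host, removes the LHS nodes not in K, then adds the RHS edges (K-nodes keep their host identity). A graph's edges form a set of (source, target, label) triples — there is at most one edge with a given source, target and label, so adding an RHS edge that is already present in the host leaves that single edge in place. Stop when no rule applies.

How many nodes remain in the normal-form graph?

initial: |V|=7 |E|=5  E = 0-q->3 1-p->2 3-q->3 6-p->5 6-p->6
step 1: apply R0 at {0↦5, 1↦6, 2↦2, 3↦1}  → |V|=6 |E|=2  E = 0-q->3 3-q->3
step 2: apply R2 at {0↦3, 1↦4, 2↦0, 3↦2}  → |V|=3 |E|=0  E = ∅
halt: no rule applies after step 2
NF nodes: {0:C, 1:A, 5:C}

Answer: 3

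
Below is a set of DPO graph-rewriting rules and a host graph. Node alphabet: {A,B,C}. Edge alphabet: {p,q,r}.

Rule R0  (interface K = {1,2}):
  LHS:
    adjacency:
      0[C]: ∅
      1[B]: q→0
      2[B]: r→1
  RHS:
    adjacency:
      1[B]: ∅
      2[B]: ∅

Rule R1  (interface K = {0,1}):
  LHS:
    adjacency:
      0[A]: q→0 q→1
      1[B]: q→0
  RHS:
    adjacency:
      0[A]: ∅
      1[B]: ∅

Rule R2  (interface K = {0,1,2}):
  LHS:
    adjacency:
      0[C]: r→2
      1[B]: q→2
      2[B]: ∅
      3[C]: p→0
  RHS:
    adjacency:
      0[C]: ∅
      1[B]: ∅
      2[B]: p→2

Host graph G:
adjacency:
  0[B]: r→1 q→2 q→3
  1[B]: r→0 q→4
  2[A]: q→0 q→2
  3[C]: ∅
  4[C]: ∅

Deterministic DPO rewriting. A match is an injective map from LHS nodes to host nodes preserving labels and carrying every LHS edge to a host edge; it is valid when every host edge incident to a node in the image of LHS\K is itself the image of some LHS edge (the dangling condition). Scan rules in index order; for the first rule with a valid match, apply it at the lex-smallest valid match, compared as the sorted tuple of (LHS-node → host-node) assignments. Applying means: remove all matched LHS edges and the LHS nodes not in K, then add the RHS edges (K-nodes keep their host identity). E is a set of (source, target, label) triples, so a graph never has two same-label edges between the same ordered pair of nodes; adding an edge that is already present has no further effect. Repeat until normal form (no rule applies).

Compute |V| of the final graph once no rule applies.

[0] host  ⇒  5 nodes, 7 edges  {0-r->1 0-q->2 0-q->3 1-r->0 1-q->4 2-q->0 2-q->2}
[1] R0 @ {0↦3, 1↦0, 2↦1}  ⇒  4 nodes, 5 edges  {0-r->1 0-q->2 1-q->4 2-q->0 2-q->2}
[2] R0 @ {0↦4, 1↦1, 2↦0}  ⇒  3 nodes, 3 edges  {0-q->2 2-q->0 2-q->2}
[3] R1 @ {0↦2, 1↦0}  ⇒  3 nodes, 0 edges  {∅}
final graph: no rule applies after step 3
NF nodes: {0:B, 1:B, 2:A}

Answer: 3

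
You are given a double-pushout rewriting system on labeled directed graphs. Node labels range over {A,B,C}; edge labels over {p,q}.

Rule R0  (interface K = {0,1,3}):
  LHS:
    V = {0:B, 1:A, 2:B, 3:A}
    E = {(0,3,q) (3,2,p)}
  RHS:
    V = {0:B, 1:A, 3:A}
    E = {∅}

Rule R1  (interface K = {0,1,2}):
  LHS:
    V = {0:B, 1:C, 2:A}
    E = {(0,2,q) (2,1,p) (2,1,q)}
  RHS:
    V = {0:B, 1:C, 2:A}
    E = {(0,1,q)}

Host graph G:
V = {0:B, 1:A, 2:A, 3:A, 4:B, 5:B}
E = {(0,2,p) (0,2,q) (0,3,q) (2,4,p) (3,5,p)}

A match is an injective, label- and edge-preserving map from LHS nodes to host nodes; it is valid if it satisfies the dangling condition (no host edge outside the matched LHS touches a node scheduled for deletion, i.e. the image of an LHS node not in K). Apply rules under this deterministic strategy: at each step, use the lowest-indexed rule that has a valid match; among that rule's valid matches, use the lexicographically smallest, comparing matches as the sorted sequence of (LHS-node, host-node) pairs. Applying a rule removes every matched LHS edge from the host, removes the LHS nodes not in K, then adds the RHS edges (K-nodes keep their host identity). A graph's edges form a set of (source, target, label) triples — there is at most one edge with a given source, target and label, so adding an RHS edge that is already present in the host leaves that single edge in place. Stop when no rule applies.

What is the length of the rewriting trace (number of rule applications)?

start.  V:6 E:5  edges: 0-p->2 0-q->2 0-q->3 2-p->4 3-p->5
1. fire R0 via {0↦0, 1↦1, 2↦4, 3↦2}  →  V:5 E:3  edges: 0-p->2 0-q->3 3-p->5
2. fire R0 via {0↦0, 1↦1, 2↦5, 3↦3}  →  V:4 E:1  edges: 0-p->2
halt: no rule applies after step 2

Answer: 2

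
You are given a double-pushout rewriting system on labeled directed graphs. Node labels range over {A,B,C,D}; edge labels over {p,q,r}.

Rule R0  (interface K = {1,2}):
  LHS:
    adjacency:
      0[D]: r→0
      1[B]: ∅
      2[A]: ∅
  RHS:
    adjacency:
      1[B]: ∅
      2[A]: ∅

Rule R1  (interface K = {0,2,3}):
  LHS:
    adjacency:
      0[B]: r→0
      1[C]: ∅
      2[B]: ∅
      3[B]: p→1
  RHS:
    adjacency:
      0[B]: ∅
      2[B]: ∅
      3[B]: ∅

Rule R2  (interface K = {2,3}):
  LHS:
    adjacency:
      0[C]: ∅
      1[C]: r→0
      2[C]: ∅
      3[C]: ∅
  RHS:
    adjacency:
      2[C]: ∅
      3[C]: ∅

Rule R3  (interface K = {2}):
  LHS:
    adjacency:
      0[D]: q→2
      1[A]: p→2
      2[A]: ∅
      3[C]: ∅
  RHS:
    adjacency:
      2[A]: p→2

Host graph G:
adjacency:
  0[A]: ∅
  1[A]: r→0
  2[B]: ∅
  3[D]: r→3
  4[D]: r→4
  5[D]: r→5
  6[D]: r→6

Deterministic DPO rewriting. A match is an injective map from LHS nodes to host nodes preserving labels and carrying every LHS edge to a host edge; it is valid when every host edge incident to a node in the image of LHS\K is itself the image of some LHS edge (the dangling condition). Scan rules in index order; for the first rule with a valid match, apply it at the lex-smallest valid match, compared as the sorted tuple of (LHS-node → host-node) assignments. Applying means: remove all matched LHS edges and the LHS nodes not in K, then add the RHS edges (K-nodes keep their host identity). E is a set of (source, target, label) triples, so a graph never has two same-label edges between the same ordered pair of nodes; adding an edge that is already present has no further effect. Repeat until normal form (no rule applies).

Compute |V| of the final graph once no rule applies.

Answer: 3

Rewrite trace:
[0] host  ⇒  7 nodes, 5 edges  {1-r->0 3-r->3 4-r->4 5-r->5 6-r->6}
[1] R0 @ {0↦3, 1↦2, 2↦0}  ⇒  6 nodes, 4 edges  {1-r->0 4-r->4 5-r->5 6-r->6}
[2] R0 @ {0↦4, 1↦2, 2↦0}  ⇒  5 nodes, 3 edges  {1-r->0 5-r->5 6-r->6}
[3] R0 @ {0↦5, 1↦2, 2↦0}  ⇒  4 nodes, 2 edges  {1-r->0 6-r->6}
[4] R0 @ {0↦6, 1↦2, 2↦0}  ⇒  3 nodes, 1 edges  {1-r->0}
halt: no rule applies after step 4
NF nodes: {0:A, 1:A, 2:B}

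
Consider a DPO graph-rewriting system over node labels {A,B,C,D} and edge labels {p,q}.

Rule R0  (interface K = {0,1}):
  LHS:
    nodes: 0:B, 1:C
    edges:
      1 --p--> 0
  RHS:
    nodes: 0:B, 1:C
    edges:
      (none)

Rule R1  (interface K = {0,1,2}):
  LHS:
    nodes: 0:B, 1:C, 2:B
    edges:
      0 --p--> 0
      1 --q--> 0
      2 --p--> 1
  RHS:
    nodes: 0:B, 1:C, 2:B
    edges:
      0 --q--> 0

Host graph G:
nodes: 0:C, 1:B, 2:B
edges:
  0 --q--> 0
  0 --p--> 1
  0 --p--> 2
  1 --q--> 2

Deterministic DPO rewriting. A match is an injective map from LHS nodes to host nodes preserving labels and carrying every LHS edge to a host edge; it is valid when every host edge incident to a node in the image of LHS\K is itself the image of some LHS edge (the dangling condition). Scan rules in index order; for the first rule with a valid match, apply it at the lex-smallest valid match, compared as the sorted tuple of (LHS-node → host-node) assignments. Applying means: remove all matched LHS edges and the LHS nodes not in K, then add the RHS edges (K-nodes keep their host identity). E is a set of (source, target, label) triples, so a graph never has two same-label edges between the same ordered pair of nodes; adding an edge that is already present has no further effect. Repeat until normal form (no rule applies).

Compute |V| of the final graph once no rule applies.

[0] host  ⇒  3 nodes, 4 edges  {0-q->0 0-p->1 0-p->2 1-q->2}
[1] R0 @ {0↦1, 1↦0}  ⇒  3 nodes, 3 edges  {0-q->0 0-p->2 1-q->2}
[2] R0 @ {0↦2, 1↦0}  ⇒  3 nodes, 2 edges  {0-q->0 1-q->2}
halt: no rule applies after step 2
NF nodes: {0:C, 1:B, 2:B}

Answer: 3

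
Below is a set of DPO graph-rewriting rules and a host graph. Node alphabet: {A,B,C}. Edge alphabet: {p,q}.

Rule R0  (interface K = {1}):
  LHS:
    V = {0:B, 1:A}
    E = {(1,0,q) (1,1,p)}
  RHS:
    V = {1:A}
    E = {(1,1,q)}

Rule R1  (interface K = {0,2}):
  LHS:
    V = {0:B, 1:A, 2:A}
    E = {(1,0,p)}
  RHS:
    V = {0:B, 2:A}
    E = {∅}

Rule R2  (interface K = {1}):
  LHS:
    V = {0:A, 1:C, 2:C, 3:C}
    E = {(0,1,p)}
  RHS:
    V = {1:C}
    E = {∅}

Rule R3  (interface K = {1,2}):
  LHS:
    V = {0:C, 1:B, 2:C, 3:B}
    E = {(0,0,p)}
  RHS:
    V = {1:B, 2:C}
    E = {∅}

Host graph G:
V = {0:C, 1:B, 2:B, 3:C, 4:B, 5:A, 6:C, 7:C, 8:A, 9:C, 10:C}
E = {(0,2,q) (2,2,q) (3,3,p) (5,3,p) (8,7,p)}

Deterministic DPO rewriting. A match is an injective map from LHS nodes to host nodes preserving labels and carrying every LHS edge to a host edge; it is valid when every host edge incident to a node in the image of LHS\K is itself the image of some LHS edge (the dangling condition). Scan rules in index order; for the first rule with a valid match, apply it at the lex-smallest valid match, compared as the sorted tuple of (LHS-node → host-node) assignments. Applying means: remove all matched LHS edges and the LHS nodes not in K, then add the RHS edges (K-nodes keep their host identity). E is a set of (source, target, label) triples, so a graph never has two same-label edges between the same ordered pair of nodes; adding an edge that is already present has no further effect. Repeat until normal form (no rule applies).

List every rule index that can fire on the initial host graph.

Answer: [R2]

Derivation:
R0: no valid match — LHS pattern not found
R1: no valid match — LHS pattern not found
R2: 12 valid matches — {0↦5, 1↦3, 2↦6, 3↦9}, {0↦5, 1↦3, 2↦6, 3↦10}, {0↦5, 1↦3, 2↦9, 3↦6} (+9 more)
R3: no valid match — 30 raw matches, all fail dangling condition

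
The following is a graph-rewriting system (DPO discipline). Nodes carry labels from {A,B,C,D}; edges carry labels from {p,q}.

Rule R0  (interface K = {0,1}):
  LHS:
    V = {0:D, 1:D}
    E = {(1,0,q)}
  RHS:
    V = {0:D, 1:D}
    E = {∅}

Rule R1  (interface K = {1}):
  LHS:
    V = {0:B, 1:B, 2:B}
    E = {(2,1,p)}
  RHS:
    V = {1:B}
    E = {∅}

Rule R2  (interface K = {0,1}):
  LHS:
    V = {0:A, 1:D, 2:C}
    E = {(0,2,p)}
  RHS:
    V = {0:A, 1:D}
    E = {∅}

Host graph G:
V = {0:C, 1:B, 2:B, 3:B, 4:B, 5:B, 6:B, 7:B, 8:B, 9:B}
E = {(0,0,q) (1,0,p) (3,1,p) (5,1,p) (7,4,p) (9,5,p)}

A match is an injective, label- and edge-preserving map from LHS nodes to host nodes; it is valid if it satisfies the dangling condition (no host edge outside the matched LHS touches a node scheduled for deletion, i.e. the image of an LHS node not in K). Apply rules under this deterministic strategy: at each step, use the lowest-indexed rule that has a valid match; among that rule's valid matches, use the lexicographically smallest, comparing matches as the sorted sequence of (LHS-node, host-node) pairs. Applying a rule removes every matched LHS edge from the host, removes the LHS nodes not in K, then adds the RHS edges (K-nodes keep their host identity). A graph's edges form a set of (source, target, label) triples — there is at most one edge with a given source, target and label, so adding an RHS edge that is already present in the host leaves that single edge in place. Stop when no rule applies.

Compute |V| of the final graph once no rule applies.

Answer: 2

Derivation:
[0] host  ⇒  10 nodes, 6 edges  {0-q->0 1-p->0 3-p->1 5-p->1 7-p->4 9-p->5}
[1] R1 @ {0↦2, 1↦1, 2↦3}  ⇒  8 nodes, 5 edges  {0-q->0 1-p->0 5-p->1 7-p->4 9-p->5}
[2] R1 @ {0↦6, 1↦4, 2↦7}  ⇒  6 nodes, 4 edges  {0-q->0 1-p->0 5-p->1 9-p->5}
[3] R1 @ {0↦4, 1↦5, 2↦9}  ⇒  4 nodes, 3 edges  {0-q->0 1-p->0 5-p->1}
[4] R1 @ {0↦8, 1↦1, 2↦5}  ⇒  2 nodes, 2 edges  {0-q->0 1-p->0}
final graph: no rule applies after step 4
NF nodes: {0:C, 1:B}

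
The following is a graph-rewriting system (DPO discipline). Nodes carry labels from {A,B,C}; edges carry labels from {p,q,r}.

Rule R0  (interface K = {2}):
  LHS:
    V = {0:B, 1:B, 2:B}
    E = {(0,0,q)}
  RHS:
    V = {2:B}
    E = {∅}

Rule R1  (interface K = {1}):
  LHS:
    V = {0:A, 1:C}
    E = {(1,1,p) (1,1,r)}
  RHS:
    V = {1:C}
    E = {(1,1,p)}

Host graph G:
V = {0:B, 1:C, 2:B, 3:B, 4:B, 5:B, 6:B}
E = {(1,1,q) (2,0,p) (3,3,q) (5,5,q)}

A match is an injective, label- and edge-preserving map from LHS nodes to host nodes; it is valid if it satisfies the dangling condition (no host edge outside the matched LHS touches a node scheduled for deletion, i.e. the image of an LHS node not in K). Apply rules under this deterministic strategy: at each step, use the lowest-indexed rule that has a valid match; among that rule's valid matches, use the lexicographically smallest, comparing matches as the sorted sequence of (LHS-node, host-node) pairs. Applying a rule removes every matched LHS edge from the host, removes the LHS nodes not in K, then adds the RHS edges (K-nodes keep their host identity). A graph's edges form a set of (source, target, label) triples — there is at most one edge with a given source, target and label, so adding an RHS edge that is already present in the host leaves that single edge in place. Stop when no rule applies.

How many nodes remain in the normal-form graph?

initial: |V|=7 |E|=4  E = 1-q->1 2-p->0 3-q->3 5-q->5
step 1: apply R0 at {0↦3, 1↦4, 2↦0}  → |V|=5 |E|=3  E = 1-q->1 2-p->0 5-q->5
step 2: apply R0 at {0↦5, 1↦6, 2↦0}  → |V|=3 |E|=2  E = 1-q->1 2-p->0
final graph: no rule applies after step 2
NF nodes: {0:B, 1:C, 2:B}

Answer: 3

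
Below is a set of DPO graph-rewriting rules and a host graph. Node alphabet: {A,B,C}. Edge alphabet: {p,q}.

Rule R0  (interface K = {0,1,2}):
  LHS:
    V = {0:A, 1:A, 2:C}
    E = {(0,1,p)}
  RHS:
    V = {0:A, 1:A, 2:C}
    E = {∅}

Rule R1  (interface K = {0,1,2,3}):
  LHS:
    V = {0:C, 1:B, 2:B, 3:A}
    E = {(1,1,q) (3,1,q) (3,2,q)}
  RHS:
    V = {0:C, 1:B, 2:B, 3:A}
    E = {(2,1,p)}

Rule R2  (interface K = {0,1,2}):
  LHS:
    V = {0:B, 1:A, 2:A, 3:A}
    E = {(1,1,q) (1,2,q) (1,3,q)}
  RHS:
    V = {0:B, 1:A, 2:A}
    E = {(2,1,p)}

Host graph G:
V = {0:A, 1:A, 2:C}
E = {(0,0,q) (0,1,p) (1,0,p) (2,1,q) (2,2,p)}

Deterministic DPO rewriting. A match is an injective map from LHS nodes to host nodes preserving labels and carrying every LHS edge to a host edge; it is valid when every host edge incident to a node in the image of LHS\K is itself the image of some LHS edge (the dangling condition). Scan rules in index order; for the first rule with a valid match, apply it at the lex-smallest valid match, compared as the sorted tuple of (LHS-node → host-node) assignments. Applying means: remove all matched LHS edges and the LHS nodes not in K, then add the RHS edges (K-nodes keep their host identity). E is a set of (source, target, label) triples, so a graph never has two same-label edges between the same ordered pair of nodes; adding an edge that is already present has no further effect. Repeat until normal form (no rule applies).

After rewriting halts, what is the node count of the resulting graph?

[0] host  ⇒  3 nodes, 5 edges  {0-q->0 0-p->1 1-p->0 2-q->1 2-p->2}
[1] R0 @ {0↦0, 1↦1, 2↦2}  ⇒  3 nodes, 4 edges  {0-q->0 1-p->0 2-q->1 2-p->2}
[2] R0 @ {0↦1, 1↦0, 2↦2}  ⇒  3 nodes, 3 edges  {0-q->0 2-q->1 2-p->2}
normal form: no rule applies after step 2
NF nodes: {0:A, 1:A, 2:C}

Answer: 3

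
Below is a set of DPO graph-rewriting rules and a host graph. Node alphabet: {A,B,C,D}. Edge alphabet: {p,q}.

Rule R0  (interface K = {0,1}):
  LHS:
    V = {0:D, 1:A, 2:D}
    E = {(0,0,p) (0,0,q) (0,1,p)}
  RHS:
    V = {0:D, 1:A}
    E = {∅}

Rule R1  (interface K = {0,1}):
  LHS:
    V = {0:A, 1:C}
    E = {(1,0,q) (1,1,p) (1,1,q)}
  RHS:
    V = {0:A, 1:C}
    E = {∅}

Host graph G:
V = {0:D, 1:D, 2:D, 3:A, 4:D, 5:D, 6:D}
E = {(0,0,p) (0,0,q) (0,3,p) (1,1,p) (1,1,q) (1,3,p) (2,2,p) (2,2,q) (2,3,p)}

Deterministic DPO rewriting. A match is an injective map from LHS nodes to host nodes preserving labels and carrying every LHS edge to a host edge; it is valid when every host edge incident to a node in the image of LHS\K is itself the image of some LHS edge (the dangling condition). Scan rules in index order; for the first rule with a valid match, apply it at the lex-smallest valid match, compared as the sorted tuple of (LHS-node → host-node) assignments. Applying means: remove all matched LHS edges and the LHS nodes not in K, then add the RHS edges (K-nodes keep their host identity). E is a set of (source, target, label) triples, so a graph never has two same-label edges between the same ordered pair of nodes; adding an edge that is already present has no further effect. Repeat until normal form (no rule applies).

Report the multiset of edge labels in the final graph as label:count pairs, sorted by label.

start.  V:7 E:9  edges: 0-p->0 0-q->0 0-p->3 1-p->1 1-q->1 1-p->3 2-p->2 2-q->2 2-p->3
1. fire R0 via {0↦0, 1↦3, 2↦4}  →  V:6 E:6  edges: 1-p->1 1-q->1 1-p->3 2-p->2 2-q->2 2-p->3
2. fire R0 via {0↦1, 1↦3, 2↦0}  →  V:5 E:3  edges: 2-p->2 2-q->2 2-p->3
3. fire R0 via {0↦2, 1↦3, 2↦1}  →  V:4 E:0  edges: ∅
normal form: no rule applies after step 3
NF edges: []

Answer: (no edges)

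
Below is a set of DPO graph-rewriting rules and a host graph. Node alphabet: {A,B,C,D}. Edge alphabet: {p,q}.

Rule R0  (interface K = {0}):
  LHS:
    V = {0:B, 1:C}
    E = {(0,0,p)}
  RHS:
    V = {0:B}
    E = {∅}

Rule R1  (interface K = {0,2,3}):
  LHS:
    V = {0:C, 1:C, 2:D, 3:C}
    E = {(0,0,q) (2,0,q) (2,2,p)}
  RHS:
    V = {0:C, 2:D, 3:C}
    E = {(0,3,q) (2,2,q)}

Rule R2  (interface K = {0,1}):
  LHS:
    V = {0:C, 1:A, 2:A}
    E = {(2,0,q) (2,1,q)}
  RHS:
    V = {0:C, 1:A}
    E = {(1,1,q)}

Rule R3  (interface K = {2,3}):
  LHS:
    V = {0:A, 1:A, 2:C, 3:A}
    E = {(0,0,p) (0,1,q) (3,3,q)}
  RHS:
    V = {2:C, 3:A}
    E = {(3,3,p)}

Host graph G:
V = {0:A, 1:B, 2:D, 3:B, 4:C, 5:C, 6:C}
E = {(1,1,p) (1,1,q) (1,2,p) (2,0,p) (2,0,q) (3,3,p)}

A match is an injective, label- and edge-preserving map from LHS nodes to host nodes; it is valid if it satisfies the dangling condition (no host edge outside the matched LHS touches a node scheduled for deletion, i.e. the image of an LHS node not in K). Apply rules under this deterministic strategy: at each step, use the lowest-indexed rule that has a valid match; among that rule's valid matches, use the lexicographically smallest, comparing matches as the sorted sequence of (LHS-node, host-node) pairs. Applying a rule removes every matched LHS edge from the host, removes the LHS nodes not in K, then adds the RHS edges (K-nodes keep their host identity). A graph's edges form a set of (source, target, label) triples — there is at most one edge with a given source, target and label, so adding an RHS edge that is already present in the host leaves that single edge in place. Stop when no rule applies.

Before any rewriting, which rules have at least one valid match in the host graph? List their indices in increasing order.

Answer: [R0]

Derivation:
R0: 6 valid matches — {0↦1, 1↦4}, {0↦1, 1↦5}, {0↦1, 1↦6} (+3 more)
R1: no valid match — LHS pattern not found
R2: no valid match — LHS pattern not found
R3: no valid match — LHS pattern not found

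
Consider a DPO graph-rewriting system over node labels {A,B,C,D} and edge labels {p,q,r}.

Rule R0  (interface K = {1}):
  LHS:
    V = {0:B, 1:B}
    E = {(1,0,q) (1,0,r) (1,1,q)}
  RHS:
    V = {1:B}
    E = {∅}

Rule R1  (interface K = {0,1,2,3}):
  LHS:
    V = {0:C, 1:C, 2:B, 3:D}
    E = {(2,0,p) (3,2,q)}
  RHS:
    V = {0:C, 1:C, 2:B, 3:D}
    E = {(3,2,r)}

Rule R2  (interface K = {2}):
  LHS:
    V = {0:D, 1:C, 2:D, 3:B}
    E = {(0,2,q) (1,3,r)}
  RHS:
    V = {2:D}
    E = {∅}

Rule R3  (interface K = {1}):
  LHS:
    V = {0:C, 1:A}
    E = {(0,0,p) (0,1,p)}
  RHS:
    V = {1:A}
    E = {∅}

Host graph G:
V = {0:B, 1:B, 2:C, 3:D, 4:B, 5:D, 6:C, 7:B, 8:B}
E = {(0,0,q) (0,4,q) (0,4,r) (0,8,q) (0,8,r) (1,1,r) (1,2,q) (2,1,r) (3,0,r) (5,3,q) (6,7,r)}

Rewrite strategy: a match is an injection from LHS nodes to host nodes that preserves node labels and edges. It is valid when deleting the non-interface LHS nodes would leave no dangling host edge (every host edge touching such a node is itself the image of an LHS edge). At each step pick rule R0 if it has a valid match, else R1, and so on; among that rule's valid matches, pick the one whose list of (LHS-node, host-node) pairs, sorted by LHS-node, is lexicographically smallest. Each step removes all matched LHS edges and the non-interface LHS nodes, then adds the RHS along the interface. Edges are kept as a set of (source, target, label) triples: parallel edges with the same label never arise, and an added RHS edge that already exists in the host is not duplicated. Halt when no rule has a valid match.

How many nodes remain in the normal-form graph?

Answer: 5

Derivation:
[0] host  ⇒  9 nodes, 11 edges  {0-q->0 0-q->4 0-r->4 0-q->8 0-r->8 1-r->1 1-q->2 2-r->1 3-r->0 5-q->3 6-r->7}
[1] R0 @ {0↦4, 1↦0}  ⇒  8 nodes, 8 edges  {0-q->8 0-r->8 1-r->1 1-q->2 2-r->1 3-r->0 5-q->3 6-r->7}
[2] R2 @ {0↦5, 1↦6, 2↦3, 3↦7}  ⇒  5 nodes, 6 edges  {0-q->8 0-r->8 1-r->1 1-q->2 2-r->1 3-r->0}
normal form: no rule applies after step 2
NF nodes: {0:B, 1:B, 2:C, 3:D, 8:B}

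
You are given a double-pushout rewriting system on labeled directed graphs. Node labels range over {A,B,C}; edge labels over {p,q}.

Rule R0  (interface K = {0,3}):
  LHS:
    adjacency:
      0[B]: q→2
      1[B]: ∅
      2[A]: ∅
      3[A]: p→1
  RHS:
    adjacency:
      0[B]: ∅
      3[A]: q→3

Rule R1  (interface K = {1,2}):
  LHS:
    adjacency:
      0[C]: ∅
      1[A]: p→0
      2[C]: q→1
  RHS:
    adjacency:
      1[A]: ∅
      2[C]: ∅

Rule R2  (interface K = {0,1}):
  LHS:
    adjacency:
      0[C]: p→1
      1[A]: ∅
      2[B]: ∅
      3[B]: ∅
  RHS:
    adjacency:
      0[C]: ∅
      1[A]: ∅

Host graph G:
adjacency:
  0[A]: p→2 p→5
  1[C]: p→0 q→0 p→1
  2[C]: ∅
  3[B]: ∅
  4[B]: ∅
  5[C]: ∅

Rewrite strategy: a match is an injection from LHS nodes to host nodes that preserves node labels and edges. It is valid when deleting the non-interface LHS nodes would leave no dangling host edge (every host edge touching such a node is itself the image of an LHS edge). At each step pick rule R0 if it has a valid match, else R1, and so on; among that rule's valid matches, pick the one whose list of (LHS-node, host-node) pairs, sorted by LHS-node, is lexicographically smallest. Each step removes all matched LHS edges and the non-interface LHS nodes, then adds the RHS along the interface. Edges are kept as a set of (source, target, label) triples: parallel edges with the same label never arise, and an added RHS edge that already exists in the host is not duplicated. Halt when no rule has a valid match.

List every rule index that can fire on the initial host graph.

R0: no valid match — LHS pattern not found
R1: 2 valid matches — {0↦2, 1↦0, 2↦1}, {0↦5, 1↦0, 2↦1}
R2: 2 valid matches — {0↦1, 1↦0, 2↦3, 3↦4}, {0↦1, 1↦0, 2↦4, 3↦3}

Answer: [R1,R2]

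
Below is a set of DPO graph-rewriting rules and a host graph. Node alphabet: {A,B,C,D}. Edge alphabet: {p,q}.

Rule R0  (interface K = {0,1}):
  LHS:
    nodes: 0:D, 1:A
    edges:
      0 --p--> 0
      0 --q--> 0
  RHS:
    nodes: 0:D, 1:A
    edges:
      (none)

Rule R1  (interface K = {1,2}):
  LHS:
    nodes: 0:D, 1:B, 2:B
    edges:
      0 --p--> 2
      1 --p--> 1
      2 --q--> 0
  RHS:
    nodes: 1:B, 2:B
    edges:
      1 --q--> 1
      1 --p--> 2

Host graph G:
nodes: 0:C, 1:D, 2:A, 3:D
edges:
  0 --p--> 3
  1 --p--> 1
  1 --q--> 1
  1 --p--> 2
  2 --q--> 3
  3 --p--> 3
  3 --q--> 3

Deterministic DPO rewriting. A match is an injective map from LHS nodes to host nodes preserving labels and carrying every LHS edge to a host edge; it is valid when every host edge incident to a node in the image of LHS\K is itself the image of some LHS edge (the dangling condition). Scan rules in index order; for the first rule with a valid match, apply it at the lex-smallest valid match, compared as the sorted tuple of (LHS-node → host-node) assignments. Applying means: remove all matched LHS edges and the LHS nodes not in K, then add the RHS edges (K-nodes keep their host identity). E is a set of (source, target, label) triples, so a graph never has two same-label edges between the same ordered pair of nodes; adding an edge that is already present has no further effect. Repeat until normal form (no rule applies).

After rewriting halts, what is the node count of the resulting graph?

[0] host  ⇒  4 nodes, 7 edges  {0-p->3 1-p->1 1-q->1 1-p->2 2-q->3 3-p->3 3-q->3}
[1] R0 @ {0↦1, 1↦2}  ⇒  4 nodes, 5 edges  {0-p->3 1-p->2 2-q->3 3-p->3 3-q->3}
[2] R0 @ {0↦3, 1↦2}  ⇒  4 nodes, 3 edges  {0-p->3 1-p->2 2-q->3}
normal form: no rule applies after step 2
NF nodes: {0:C, 1:D, 2:A, 3:D}

Answer: 4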